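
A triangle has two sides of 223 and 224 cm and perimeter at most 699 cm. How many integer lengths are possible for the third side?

251

Triangle inequality: 1 < x < 447. Perimeter ≤ 699 gives x ≤ 699 − 223 − 224 = 252.
So 1 < x ≤ 252; integers 2 through 252: 251 values.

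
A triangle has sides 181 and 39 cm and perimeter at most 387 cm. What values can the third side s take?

142 < s ≤ 167

Triangle inequality alone gives 142 < s < 220.
The perimeter condition gives s ≤ 387 − 181 − 39 = 167.
Intersecting the two: 142 < s ≤ 167.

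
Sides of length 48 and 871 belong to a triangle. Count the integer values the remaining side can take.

The third side lies in the open interval (823, 919).
Integers from 824 to 918 inclusive: 918 − 824 + 1 = 95.

95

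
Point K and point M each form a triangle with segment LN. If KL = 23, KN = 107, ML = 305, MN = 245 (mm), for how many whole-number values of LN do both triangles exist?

From triangle KLN: 84 < LN < 130.
From triangle MLN: 60 < LN < 550.
Intersection: 84 < LN < 130, so integers 85 through 129: 45 values.

45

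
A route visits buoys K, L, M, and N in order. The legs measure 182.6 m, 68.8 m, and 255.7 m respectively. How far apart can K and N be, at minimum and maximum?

4.3 ≤ KN ≤ 507.1 m

The maximum is all hops collinear in one direction: 182.6 + 68.8 + 255.7 = 507.1.
The longest hop is 255.7; the others sum to 251.4. Folding the others back against it leaves at least 255.7 − 251.4 = 4.3.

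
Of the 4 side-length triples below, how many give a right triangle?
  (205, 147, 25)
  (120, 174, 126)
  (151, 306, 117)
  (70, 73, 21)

(205,147,25): 25+147 ≤ 205, not a triangle
(120,174,126): 120²+126² = 30276 = 174² → right
(151,306,117): 117+151 ≤ 306, not a triangle
(70,73,21): 21²+70² = 5341 > 5329 = 73² → acute
1 of the 4 is right.

1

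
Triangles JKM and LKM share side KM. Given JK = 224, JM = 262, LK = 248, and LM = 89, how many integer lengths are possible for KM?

177

From triangle JKM: 38 < KM < 486.
From triangle LKM: 159 < KM < 337.
Intersection: 159 < KM < 337, so integers 160 through 336: 177 values.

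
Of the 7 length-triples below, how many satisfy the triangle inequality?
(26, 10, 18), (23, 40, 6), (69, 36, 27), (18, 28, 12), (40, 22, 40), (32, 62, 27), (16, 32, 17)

4

(10,18,26): 10+18 > 26 → valid
(6,23,40): 6+23 ≤ 40 → not valid
(27,36,69): 27+36 ≤ 69 → not valid
(12,18,28): 12+18 > 28 → valid
(22,40,40): 22+40 > 40 → valid
(27,32,62): 27+32 ≤ 62 → not valid
(16,17,32): 16+17 > 32 → valid
4 of the 7 triples form a triangle.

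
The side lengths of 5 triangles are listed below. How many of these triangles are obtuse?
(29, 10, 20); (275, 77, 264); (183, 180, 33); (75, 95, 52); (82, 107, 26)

3

(29,10,20): 10²+20² = 500 < 841 = 29² → obtuse
(275,77,264): 77²+264² = 75625 = 275² → right
(183,180,33): 33²+180² = 33489 = 183² → right
(75,95,52): 52²+75² = 8329 < 9025 = 95² → obtuse
(82,107,26): 26²+82² = 7400 < 11449 = 107² → obtuse
3 of the 5 are obtuse.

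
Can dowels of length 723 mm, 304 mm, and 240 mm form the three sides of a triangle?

No

The longest side is 723, but the other two sum to only 544.
544 < 723, so the triangle inequality fails.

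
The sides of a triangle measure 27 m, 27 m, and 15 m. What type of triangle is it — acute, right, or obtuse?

acute

Compare the square of the longest side to the sum of squares of the other two: 15² + 27² = 954 > 729 = 27².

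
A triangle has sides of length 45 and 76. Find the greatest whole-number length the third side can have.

The third side must be strictly less than 45 + 76 = 121.
The largest integer below 121 is 120.

120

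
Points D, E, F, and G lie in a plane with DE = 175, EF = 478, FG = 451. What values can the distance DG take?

0 ≤ DG ≤ 1104

The maximum is all hops collinear in one direction: 175 + 478 + 451 = 1104.
The longest hop is 478; the others sum to 626. Since 478 ≤ 626, the path can fold back on itself completely, so the minimum distance is 0.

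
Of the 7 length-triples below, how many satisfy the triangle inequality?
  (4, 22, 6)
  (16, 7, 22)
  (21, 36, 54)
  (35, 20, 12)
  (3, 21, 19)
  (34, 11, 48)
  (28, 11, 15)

(4,6,22): 4+6 ≤ 22 → not valid
(7,16,22): 7+16 > 22 → valid
(21,36,54): 21+36 > 54 → valid
(12,20,35): 12+20 ≤ 35 → not valid
(3,19,21): 3+19 > 21 → valid
(11,34,48): 11+34 ≤ 48 → not valid
(11,15,28): 11+15 ≤ 28 → not valid
3 of the 7 triples form a triangle.

3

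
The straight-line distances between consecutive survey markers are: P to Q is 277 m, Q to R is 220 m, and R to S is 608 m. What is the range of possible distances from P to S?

111 ≤ PS ≤ 1105 m

The maximum is all hops collinear in one direction: 277 + 220 + 608 = 1105.
The longest hop is 608; the others sum to 497. Folding the others back against it leaves at least 608 − 497 = 111.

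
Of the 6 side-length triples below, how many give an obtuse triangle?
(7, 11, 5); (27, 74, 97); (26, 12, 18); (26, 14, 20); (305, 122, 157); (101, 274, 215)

5

(7,11,5): 5²+7² = 74 < 121 = 11² → obtuse
(27,74,97): 27²+74² = 6205 < 9409 = 97² → obtuse
(26,12,18): 12²+18² = 468 < 676 = 26² → obtuse
(26,14,20): 14²+20² = 596 < 676 = 26² → obtuse
(305,122,157): 122+157 ≤ 305, not a triangle
(101,274,215): 101²+215² = 56426 < 75076 = 274² → obtuse
5 of the 6 are obtuse.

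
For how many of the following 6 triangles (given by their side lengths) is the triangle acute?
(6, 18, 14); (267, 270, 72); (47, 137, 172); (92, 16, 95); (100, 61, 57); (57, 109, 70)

1

(6,18,14): 6²+14² = 232 < 324 = 18² → obtuse
(267,270,72): 72²+267² = 76473 > 72900 = 270² → acute
(47,137,172): 47²+137² = 20978 < 29584 = 172² → obtuse
(92,16,95): 16²+92² = 8720 < 9025 = 95² → obtuse
(100,61,57): 57²+61² = 6970 < 10000 = 100² → obtuse
(57,109,70): 57²+70² = 8149 < 11881 = 109² → obtuse
1 of the 6 is acute.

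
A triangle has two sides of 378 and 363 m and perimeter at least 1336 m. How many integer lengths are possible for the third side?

146

Triangle inequality: 15 < x < 741. Perimeter ≥ 1336 gives x ≥ 1336 − 378 − 363 = 595.
So 595 ≤ x < 741; integers 595 through 740: 146 values.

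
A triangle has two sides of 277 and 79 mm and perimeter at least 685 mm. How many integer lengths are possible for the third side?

Triangle inequality: 198 < x < 356. Perimeter ≥ 685 gives x ≥ 685 − 277 − 79 = 329.
So 329 ≤ x < 356; integers 329 through 355: 27 values.

27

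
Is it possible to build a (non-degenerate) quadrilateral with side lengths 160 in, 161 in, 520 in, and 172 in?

No

For a quadrilateral, each side must be shorter than the sum of the others.
Here the longest side is 520, but the remaining 3 sides sum to only 493.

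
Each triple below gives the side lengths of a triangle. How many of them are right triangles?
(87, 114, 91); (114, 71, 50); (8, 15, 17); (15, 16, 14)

(87,114,91): 87²+91² = 15850 > 12996 = 114² → acute
(114,71,50): 50²+71² = 7541 < 12996 = 114² → obtuse
(8,15,17): 8²+15² = 289 = 17² → right
(15,16,14): 14²+15² = 421 > 256 = 16² → acute
1 of the 4 is right.

1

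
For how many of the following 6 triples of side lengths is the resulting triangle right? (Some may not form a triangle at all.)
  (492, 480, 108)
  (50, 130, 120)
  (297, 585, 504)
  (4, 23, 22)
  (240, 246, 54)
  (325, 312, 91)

5

(492,480,108): 108²+480² = 242064 = 492² → right
(50,130,120): 50²+120² = 16900 = 130² → right
(297,585,504): 297²+504² = 342225 = 585² → right
(4,23,22): 4²+22² = 500 < 529 = 23² → obtuse
(240,246,54): 54²+240² = 60516 = 246² → right
(325,312,91): 91²+312² = 105625 = 325² → right
5 of the 6 are right.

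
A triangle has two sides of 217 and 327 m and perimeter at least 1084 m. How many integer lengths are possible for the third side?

4

Triangle inequality: 110 < x < 544. Perimeter ≥ 1084 gives x ≥ 1084 − 217 − 327 = 540.
So 540 ≤ x < 544; integers 540 through 543: 4 values.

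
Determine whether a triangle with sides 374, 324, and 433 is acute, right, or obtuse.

acute

Compare the square of the longest side to the sum of squares of the other two: 324² + 374² = 244852 > 187489 = 433².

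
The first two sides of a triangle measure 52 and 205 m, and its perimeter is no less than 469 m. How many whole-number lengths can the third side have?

45

Triangle inequality: 153 < x < 257. Perimeter ≥ 469 gives x ≥ 469 − 52 − 205 = 212.
So 212 ≤ x < 257; integers 212 through 256: 45 values.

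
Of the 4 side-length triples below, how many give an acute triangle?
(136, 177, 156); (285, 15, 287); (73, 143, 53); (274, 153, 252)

2

(136,177,156): 136²+156² = 42832 > 31329 = 177² → acute
(285,15,287): 15²+285² = 81450 < 82369 = 287² → obtuse
(73,143,53): 53+73 ≤ 143, not a triangle
(274,153,252): 153²+252² = 86913 > 75076 = 274² → acute
2 of the 4 are acute.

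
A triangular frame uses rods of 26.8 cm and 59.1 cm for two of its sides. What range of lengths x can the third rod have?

32.3 < x < 85.9 (cm)

By the triangle inequality, x must be less than 26.8 + 59.1 = 85.9 and greater than |26.8 − 59.1| = 32.3.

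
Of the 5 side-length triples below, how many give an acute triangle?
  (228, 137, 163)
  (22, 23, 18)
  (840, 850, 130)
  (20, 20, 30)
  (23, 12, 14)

(228,137,163): 137²+163² = 45338 < 51984 = 228² → obtuse
(22,23,18): 18²+22² = 808 > 529 = 23² → acute
(840,850,130): 130²+840² = 722500 = 850² → right
(20,20,30): 20²+20² = 800 < 900 = 30² → obtuse
(23,12,14): 12²+14² = 340 < 529 = 23² → obtuse
1 of the 5 is acute.

1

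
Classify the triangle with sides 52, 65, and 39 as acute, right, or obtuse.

right

Compare the square of the longest side to the sum of squares of the other two: 39² + 52² = 4225 = 65².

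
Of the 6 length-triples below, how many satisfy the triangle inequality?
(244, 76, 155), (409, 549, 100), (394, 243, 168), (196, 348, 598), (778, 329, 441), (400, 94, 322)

(76,155,244): 76+155 ≤ 244 → not valid
(100,409,549): 100+409 ≤ 549 → not valid
(168,243,394): 168+243 > 394 → valid
(196,348,598): 196+348 ≤ 598 → not valid
(329,441,778): 329+441 ≤ 778 → not valid
(94,322,400): 94+322 > 400 → valid
2 of the 6 triples form a triangle.

2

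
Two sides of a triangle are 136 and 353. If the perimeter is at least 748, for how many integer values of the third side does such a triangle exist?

Triangle inequality: 217 < x < 489. Perimeter ≥ 748 gives x ≥ 748 − 136 − 353 = 259.
So 259 ≤ x < 489; integers 259 through 488: 230 values.

230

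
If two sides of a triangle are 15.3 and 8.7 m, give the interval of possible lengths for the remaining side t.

6.6 < t < 24.0

By the triangle inequality, t must be less than 15.3 + 8.7 = 24.0 and greater than |15.3 − 8.7| = 6.6.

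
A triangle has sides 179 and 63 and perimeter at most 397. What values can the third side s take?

116 < s ≤ 155

Triangle inequality alone gives 116 < s < 242.
The perimeter condition gives s ≤ 397 − 179 − 63 = 155.
Intersecting the two: 116 < s ≤ 155.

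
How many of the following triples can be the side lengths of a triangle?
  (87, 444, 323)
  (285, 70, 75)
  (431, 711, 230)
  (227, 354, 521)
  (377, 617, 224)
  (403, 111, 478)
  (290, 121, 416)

(87,323,444): 87+323 ≤ 444 → not valid
(70,75,285): 70+75 ≤ 285 → not valid
(230,431,711): 230+431 ≤ 711 → not valid
(227,354,521): 227+354 > 521 → valid
(224,377,617): 224+377 ≤ 617 → not valid
(111,403,478): 111+403 > 478 → valid
(121,290,416): 121+290 ≤ 416 → not valid
2 of the 7 triples form a triangle.

2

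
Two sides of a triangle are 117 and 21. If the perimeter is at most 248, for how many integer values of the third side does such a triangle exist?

14

Triangle inequality: 96 < x < 138. Perimeter ≤ 248 gives x ≤ 248 − 117 − 21 = 110.
So 96 < x ≤ 110; integers 97 through 110: 14 values.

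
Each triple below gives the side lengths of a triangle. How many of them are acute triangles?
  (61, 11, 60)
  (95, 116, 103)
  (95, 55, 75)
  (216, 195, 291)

(61,11,60): 11²+60² = 3721 = 61² → right
(95,116,103): 95²+103² = 19634 > 13456 = 116² → acute
(95,55,75): 55²+75² = 8650 < 9025 = 95² → obtuse
(216,195,291): 195²+216² = 84681 = 291² → right
1 of the 4 is acute.

1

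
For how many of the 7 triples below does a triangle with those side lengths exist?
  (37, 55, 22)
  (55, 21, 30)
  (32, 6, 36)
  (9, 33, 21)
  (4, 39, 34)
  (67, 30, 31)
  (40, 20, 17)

2

(22,37,55): 22+37 > 55 → valid
(21,30,55): 21+30 ≤ 55 → not valid
(6,32,36): 6+32 > 36 → valid
(9,21,33): 9+21 ≤ 33 → not valid
(4,34,39): 4+34 ≤ 39 → not valid
(30,31,67): 30+31 ≤ 67 → not valid
(17,20,40): 17+20 ≤ 40 → not valid
2 of the 7 triples form a triangle.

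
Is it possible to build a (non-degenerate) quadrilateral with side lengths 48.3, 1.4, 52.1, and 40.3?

Yes

A quadrilateral exists iff every side is shorter than the sum of the others — equivalently, the longest side is less than the sum of the rest.
Longest side 52.1 < 90.0 (sum of the remaining 3), so yes.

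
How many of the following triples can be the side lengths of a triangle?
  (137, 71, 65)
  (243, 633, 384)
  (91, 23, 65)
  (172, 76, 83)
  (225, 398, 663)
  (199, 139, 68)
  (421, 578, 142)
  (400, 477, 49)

(65,71,137): 65+71 ≤ 137 → not valid
(243,384,633): 243+384 ≤ 633 → not valid
(23,65,91): 23+65 ≤ 91 → not valid
(76,83,172): 76+83 ≤ 172 → not valid
(225,398,663): 225+398 ≤ 663 → not valid
(68,139,199): 68+139 > 199 → valid
(142,421,578): 142+421 ≤ 578 → not valid
(49,400,477): 49+400 ≤ 477 → not valid
1 of the 8 triples forms a triangle.

1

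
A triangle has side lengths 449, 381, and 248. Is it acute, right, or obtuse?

Compare the square of the longest side to the sum of squares of the other two: 248² + 381² = 206665 > 201601 = 449².

acute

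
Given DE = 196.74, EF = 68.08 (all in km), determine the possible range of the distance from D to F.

By the triangle inequality, |196.74 − 68.08| ≤ DF ≤ 196.74 + 68.08.

128.66 ≤ DF ≤ 264.82 km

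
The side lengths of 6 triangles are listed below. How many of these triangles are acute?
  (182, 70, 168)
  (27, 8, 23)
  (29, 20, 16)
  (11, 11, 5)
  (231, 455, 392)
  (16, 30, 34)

(182,70,168): 70²+168² = 33124 = 182² → right
(27,8,23): 8²+23² = 593 < 729 = 27² → obtuse
(29,20,16): 16²+20² = 656 < 841 = 29² → obtuse
(11,11,5): 5²+11² = 146 > 121 = 11² → acute
(231,455,392): 231²+392² = 207025 = 455² → right
(16,30,34): 16²+30² = 1156 = 34² → right
1 of the 6 is acute.

1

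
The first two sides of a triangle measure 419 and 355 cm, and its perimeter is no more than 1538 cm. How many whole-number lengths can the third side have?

700

Triangle inequality: 64 < x < 774. Perimeter ≤ 1538 gives x ≤ 1538 − 419 − 355 = 764.
So 64 < x ≤ 764; integers 65 through 764: 700 values.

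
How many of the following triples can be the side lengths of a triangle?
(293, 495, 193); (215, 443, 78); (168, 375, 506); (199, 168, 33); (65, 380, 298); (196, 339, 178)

3

(193,293,495): 193+293 ≤ 495 → not valid
(78,215,443): 78+215 ≤ 443 → not valid
(168,375,506): 168+375 > 506 → valid
(33,168,199): 33+168 > 199 → valid
(65,298,380): 65+298 ≤ 380 → not valid
(178,196,339): 178+196 > 339 → valid
3 of the 6 triples form a triangle.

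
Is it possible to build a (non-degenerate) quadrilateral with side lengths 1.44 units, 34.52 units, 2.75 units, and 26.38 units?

For a quadrilateral, each side must be shorter than the sum of the others.
Here the longest side is 34.52, but the remaining 3 sides sum to only 30.57.

No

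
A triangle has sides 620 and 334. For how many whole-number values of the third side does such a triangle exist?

667

The third side lies in the open interval (286, 954).
Integers from 287 to 953 inclusive: 953 − 287 + 1 = 667.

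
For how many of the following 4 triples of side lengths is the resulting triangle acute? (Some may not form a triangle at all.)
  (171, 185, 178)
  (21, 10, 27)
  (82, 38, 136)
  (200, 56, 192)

1

(171,185,178): 171²+178² = 60925 > 34225 = 185² → acute
(21,10,27): 10²+21² = 541 < 729 = 27² → obtuse
(82,38,136): 38+82 ≤ 136, not a triangle
(200,56,192): 56²+192² = 40000 = 200² → right
1 of the 4 is acute.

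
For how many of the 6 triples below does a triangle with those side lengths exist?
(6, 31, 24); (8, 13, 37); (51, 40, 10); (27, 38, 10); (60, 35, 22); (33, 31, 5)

1

(6,24,31): 6+24 ≤ 31 → not valid
(8,13,37): 8+13 ≤ 37 → not valid
(10,40,51): 10+40 ≤ 51 → not valid
(10,27,38): 10+27 ≤ 38 → not valid
(22,35,60): 22+35 ≤ 60 → not valid
(5,31,33): 5+31 > 33 → valid
1 of the 6 triples forms a triangle.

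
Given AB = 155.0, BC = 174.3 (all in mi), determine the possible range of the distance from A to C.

19.3 ≤ AC ≤ 329.3 mi

By the triangle inequality, |155.0 − 174.3| ≤ AC ≤ 155.0 + 174.3.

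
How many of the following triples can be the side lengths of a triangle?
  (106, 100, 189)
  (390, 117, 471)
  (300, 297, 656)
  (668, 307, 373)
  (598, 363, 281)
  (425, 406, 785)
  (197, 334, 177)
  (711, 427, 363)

7

(100,106,189): 100+106 > 189 → valid
(117,390,471): 117+390 > 471 → valid
(297,300,656): 297+300 ≤ 656 → not valid
(307,373,668): 307+373 > 668 → valid
(281,363,598): 281+363 > 598 → valid
(406,425,785): 406+425 > 785 → valid
(177,197,334): 177+197 > 334 → valid
(363,427,711): 363+427 > 711 → valid
7 of the 8 triples form a triangle.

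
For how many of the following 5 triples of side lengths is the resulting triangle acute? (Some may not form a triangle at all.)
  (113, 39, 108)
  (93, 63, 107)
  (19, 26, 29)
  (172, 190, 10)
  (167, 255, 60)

(113,39,108): 39²+108² = 13185 > 12769 = 113² → acute
(93,63,107): 63²+93² = 12618 > 11449 = 107² → acute
(19,26,29): 19²+26² = 1037 > 841 = 29² → acute
(172,190,10): 10+172 ≤ 190, not a triangle
(167,255,60): 60+167 ≤ 255, not a triangle
3 of the 5 are acute.

3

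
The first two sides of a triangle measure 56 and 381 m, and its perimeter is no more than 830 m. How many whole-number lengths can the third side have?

Triangle inequality: 325 < x < 437. Perimeter ≤ 830 gives x ≤ 830 − 56 − 381 = 393.
So 325 < x ≤ 393; integers 326 through 393: 68 values.

68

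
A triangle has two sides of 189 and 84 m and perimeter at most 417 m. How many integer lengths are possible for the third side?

39

Triangle inequality: 105 < x < 273. Perimeter ≤ 417 gives x ≤ 417 − 189 − 84 = 144.
So 105 < x ≤ 144; integers 106 through 144: 39 values.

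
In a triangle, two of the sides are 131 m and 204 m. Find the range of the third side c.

By the triangle inequality, c must be less than 131 + 204 = 335 and greater than |131 − 204| = 73.

73 < c < 335 (m)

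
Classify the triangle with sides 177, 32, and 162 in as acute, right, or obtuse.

Compare the square of the longest side to the sum of squares of the other two: 32² + 162² = 27268 < 31329 = 177².

obtuse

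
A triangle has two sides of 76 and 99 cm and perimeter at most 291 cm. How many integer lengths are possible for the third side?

93

Triangle inequality: 23 < x < 175. Perimeter ≤ 291 gives x ≤ 291 − 76 − 99 = 116.
So 23 < x ≤ 116; integers 24 through 116: 93 values.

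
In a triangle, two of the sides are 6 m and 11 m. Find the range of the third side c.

5 < c < 17 (m)

By the triangle inequality, c must be less than 6 + 11 = 17 and greater than |6 − 11| = 5.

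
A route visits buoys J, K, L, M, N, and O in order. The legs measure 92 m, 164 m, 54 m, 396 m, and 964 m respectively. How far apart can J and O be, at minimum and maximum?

The maximum is all hops collinear in one direction: 92 + 164 + 54 + 396 + 964 = 1670.
The longest hop is 964; the others sum to 706. Folding the others back against it leaves at least 964 − 706 = 258.

258 ≤ JO ≤ 1670 m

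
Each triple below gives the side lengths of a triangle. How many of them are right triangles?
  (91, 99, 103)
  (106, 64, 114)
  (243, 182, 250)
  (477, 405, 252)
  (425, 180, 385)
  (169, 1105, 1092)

3

(91,99,103): 91²+99² = 18082 > 10609 = 103² → acute
(106,64,114): 64²+106² = 15332 > 12996 = 114² → acute
(243,182,250): 182²+243² = 92173 > 62500 = 250² → acute
(477,405,252): 252²+405² = 227529 = 477² → right
(425,180,385): 180²+385² = 180625 = 425² → right
(169,1105,1092): 169²+1092² = 1221025 = 1105² → right
3 of the 6 are right.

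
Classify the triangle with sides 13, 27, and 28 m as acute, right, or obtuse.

Compare the square of the longest side to the sum of squares of the other two: 13² + 27² = 898 > 784 = 28².

acute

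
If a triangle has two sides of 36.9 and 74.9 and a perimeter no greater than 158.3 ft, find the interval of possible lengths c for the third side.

Triangle inequality alone gives 38.0 < c < 111.8.
The perimeter condition gives c ≤ 158.3 − 36.9 − 74.9 = 46.5.
Intersecting the two: 38.0 < c ≤ 46.5.

38.0 < c ≤ 46.5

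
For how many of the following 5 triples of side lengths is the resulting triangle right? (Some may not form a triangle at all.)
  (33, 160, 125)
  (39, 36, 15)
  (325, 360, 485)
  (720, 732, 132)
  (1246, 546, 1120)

4

(33,160,125): 33+125 ≤ 160, not a triangle
(39,36,15): 15²+36² = 1521 = 39² → right
(325,360,485): 325²+360² = 235225 = 485² → right
(720,732,132): 132²+720² = 535824 = 732² → right
(1246,546,1120): 546²+1120² = 1552516 = 1246² → right
4 of the 5 are right.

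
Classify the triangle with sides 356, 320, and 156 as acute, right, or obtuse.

Compare the square of the longest side to the sum of squares of the other two: 156² + 320² = 126736 = 356².

right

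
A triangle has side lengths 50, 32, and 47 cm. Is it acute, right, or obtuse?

acute

Compare the square of the longest side to the sum of squares of the other two: 32² + 47² = 3233 > 2500 = 50².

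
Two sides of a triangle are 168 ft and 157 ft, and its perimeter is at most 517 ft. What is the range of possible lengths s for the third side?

11 < s ≤ 192 ft

Triangle inequality alone gives 11 < s < 325.
The perimeter condition gives s ≤ 517 − 168 − 157 = 192.
Intersecting the two: 11 < s ≤ 192.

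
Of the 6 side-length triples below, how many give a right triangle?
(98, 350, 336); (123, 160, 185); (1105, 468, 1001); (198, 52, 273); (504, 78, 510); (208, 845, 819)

(98,350,336): 98²+336² = 122500 = 350² → right
(123,160,185): 123²+160² = 40729 > 34225 = 185² → acute
(1105,468,1001): 468²+1001² = 1221025 = 1105² → right
(198,52,273): 52+198 ≤ 273, not a triangle
(504,78,510): 78²+504² = 260100 = 510² → right
(208,845,819): 208²+819² = 714025 = 845² → right
4 of the 6 are right.

4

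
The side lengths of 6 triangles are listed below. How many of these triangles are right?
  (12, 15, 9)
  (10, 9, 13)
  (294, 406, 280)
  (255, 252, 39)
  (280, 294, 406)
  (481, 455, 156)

(12,15,9): 9²+12² = 225 = 15² → right
(10,9,13): 9²+10² = 181 > 169 = 13² → acute
(294,406,280): 280²+294² = 164836 = 406² → right
(255,252,39): 39²+252² = 65025 = 255² → right
(280,294,406): 280²+294² = 164836 = 406² → right
(481,455,156): 156²+455² = 231361 = 481² → right
5 of the 6 are right.

5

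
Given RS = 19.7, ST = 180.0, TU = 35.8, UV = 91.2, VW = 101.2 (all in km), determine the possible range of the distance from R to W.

The maximum is all hops collinear in one direction: 19.7 + 180.0 + 35.8 + 91.2 + 101.2 = 427.9.
The longest hop is 180.0; the others sum to 247.9. Since 180.0 ≤ 247.9, the path can fold back on itself completely, so the minimum distance is 0.

0 ≤ RW ≤ 427.9 km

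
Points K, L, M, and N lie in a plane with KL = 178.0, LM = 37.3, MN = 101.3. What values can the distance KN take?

39.4 ≤ KN ≤ 316.6

The maximum is all hops collinear in one direction: 178.0 + 37.3 + 101.3 = 316.6.
The longest hop is 178.0; the others sum to 138.6. Folding the others back against it leaves at least 178.0 − 138.6 = 39.4.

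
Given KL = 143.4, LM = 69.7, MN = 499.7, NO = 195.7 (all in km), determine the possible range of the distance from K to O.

The maximum is all hops collinear in one direction: 143.4 + 69.7 + 499.7 + 195.7 = 908.5.
The longest hop is 499.7; the others sum to 408.8. Folding the others back against it leaves at least 499.7 − 408.8 = 90.9.

90.9 ≤ KO ≤ 908.5 km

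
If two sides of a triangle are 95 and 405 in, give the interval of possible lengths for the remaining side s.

310 < s < 500

By the triangle inequality, s must be less than 95 + 405 = 500 and greater than |95 − 405| = 310.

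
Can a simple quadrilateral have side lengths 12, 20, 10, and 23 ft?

A quadrilateral exists iff every side is shorter than the sum of the others — equivalently, the longest side is less than the sum of the rest.
Longest side 23 < 42 (sum of the remaining 3), so yes.

Yes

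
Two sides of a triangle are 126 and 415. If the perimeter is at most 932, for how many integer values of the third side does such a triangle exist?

102

Triangle inequality: 289 < x < 541. Perimeter ≤ 932 gives x ≤ 932 − 126 − 415 = 391.
So 289 < x ≤ 391; integers 290 through 391: 102 values.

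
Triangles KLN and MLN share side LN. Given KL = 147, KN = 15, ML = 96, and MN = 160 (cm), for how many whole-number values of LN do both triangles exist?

From triangle KLN: 132 < LN < 162.
From triangle MLN: 64 < LN < 256.
Intersection: 132 < LN < 162, so integers 133 through 161: 29 values.

29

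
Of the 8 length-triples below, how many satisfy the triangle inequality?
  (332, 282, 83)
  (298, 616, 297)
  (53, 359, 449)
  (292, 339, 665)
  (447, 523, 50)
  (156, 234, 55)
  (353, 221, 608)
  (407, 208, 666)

1

(83,282,332): 83+282 > 332 → valid
(297,298,616): 297+298 ≤ 616 → not valid
(53,359,449): 53+359 ≤ 449 → not valid
(292,339,665): 292+339 ≤ 665 → not valid
(50,447,523): 50+447 ≤ 523 → not valid
(55,156,234): 55+156 ≤ 234 → not valid
(221,353,608): 221+353 ≤ 608 → not valid
(208,407,666): 208+407 ≤ 666 → not valid
1 of the 8 triples forms a triangle.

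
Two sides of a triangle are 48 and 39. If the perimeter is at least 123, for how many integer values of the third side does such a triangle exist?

Triangle inequality: 9 < x < 87. Perimeter ≥ 123 gives x ≥ 123 − 48 − 39 = 36.
So 36 ≤ x < 87; integers 36 through 86: 51 values.

51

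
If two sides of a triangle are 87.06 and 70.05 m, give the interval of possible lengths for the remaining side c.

By the triangle inequality, c must be less than 87.06 + 70.05 = 157.11 and greater than |87.06 − 70.05| = 17.01.

17.01 < c < 157.11 (m)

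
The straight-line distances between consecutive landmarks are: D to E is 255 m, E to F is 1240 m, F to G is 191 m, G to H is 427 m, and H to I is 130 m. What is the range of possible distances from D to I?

The maximum is all hops collinear in one direction: 255 + 1240 + 191 + 427 + 130 = 2243.
The longest hop is 1240; the others sum to 1003. Folding the others back against it leaves at least 1240 − 1003 = 237.

237 ≤ DI ≤ 2243 m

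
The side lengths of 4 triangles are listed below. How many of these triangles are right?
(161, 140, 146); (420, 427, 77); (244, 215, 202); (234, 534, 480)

(161,140,146): 140²+146² = 40916 > 25921 = 161² → acute
(420,427,77): 77²+420² = 182329 = 427² → right
(244,215,202): 202²+215² = 87029 > 59536 = 244² → acute
(234,534,480): 234²+480² = 285156 = 534² → right
2 of the 4 are right.

2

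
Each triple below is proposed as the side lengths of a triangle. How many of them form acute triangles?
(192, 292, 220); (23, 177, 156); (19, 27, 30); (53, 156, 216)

(192,292,220): 192²+220² = 85264 = 292² → right
(23,177,156): 23²+156² = 24865 < 31329 = 177² → obtuse
(19,27,30): 19²+27² = 1090 > 900 = 30² → acute
(53,156,216): 53+156 ≤ 216, not a triangle
1 of the 4 is acute.

1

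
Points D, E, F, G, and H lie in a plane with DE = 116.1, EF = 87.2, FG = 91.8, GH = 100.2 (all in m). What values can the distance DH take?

0 ≤ DH ≤ 395.3 m

The maximum is all hops collinear in one direction: 116.1 + 87.2 + 91.8 + 100.2 = 395.3.
The longest hop is 116.1; the others sum to 279.2. Since 116.1 ≤ 279.2, the path can fold back on itself completely, so the minimum distance is 0.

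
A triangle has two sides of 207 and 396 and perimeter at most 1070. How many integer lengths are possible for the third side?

278

Triangle inequality: 189 < x < 603. Perimeter ≤ 1070 gives x ≤ 1070 − 207 − 396 = 467.
So 189 < x ≤ 467; integers 190 through 467: 278 values.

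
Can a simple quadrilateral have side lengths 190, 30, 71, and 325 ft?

For a quadrilateral, each side must be shorter than the sum of the others.
Here the longest side is 325, but the remaining 3 sides sum to only 291.

No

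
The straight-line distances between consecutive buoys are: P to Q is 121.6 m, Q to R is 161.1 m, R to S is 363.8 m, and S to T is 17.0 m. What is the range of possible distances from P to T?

The maximum is all hops collinear in one direction: 121.6 + 161.1 + 363.8 + 17.0 = 663.5.
The longest hop is 363.8; the others sum to 299.7. Folding the others back against it leaves at least 363.8 − 299.7 = 64.1.

64.1 ≤ PT ≤ 663.5 m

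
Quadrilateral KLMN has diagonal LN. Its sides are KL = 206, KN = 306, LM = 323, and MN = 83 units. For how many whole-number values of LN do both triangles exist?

165

From triangle KLN: 100 < LN < 512.
From triangle MLN: 240 < LN < 406.
Intersection: 240 < LN < 406, so integers 241 through 405: 165 values.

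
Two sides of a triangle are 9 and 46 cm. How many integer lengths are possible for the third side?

The third side lies in the open interval (37, 55).
Integers from 38 to 54 inclusive: 54 − 38 + 1 = 17.

17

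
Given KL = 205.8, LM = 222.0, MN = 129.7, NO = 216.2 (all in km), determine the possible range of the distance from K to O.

0 ≤ KO ≤ 773.7 km

The maximum is all hops collinear in one direction: 205.8 + 222.0 + 129.7 + 216.2 = 773.7.
The longest hop is 222.0; the others sum to 551.7. Since 222.0 ≤ 551.7, the path can fold back on itself completely, so the minimum distance is 0.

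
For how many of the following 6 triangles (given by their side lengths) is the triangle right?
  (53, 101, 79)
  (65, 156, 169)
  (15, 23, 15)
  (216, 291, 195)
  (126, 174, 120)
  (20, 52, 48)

(53,101,79): 53²+79² = 9050 < 10201 = 101² → obtuse
(65,156,169): 65²+156² = 28561 = 169² → right
(15,23,15): 15²+15² = 450 < 529 = 23² → obtuse
(216,291,195): 195²+216² = 84681 = 291² → right
(126,174,120): 120²+126² = 30276 = 174² → right
(20,52,48): 20²+48² = 2704 = 52² → right
4 of the 6 are right.

4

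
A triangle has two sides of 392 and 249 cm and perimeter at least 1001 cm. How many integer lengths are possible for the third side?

Triangle inequality: 143 < x < 641. Perimeter ≥ 1001 gives x ≥ 1001 − 392 − 249 = 360.
So 360 ≤ x < 641; integers 360 through 640: 281 values.

281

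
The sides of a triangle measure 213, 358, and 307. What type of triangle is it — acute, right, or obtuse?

acute

Compare the square of the longest side to the sum of squares of the other two: 213² + 307² = 139618 > 128164 = 358².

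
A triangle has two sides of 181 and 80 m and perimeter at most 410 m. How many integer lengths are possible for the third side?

48

Triangle inequality: 101 < x < 261. Perimeter ≤ 410 gives x ≤ 410 − 181 − 80 = 149.
So 101 < x ≤ 149; integers 102 through 149: 48 values.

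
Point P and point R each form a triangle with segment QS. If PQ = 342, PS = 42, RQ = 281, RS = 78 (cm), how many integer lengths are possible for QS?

58

From triangle PQS: 300 < QS < 384.
From triangle RQS: 203 < QS < 359.
Intersection: 300 < QS < 359, so integers 301 through 358: 58 values.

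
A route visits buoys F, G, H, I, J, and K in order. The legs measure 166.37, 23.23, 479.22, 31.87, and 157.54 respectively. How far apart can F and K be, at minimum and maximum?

100.21 ≤ FK ≤ 858.23

The maximum is all hops collinear in one direction: 166.37 + 23.23 + 479.22 + 31.87 + 157.54 = 858.23.
The longest hop is 479.22; the others sum to 379.01. Folding the others back against it leaves at least 479.22 − 379.01 = 100.21.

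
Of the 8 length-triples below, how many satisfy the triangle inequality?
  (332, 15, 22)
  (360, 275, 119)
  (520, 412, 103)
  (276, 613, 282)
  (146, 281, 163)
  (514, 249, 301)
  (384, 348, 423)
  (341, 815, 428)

4

(15,22,332): 15+22 ≤ 332 → not valid
(119,275,360): 119+275 > 360 → valid
(103,412,520): 103+412 ≤ 520 → not valid
(276,282,613): 276+282 ≤ 613 → not valid
(146,163,281): 146+163 > 281 → valid
(249,301,514): 249+301 > 514 → valid
(348,384,423): 348+384 > 423 → valid
(341,428,815): 341+428 ≤ 815 → not valid
4 of the 8 triples form a triangle.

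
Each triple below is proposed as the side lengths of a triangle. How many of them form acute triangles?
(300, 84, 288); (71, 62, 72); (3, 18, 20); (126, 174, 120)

(300,84,288): 84²+288² = 90000 = 300² → right
(71,62,72): 62²+71² = 8885 > 5184 = 72² → acute
(3,18,20): 3²+18² = 333 < 400 = 20² → obtuse
(126,174,120): 120²+126² = 30276 = 174² → right
1 of the 4 is acute.

1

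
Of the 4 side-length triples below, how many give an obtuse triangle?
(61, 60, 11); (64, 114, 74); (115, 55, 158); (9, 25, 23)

(61,60,11): 11²+60² = 3721 = 61² → right
(64,114,74): 64²+74² = 9572 < 12996 = 114² → obtuse
(115,55,158): 55²+115² = 16250 < 24964 = 158² → obtuse
(9,25,23): 9²+23² = 610 < 625 = 25² → obtuse
3 of the 4 are obtuse.

3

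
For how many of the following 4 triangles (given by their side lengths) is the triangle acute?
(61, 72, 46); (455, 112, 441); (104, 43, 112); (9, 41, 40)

(61,72,46): 46²+61² = 5837 > 5184 = 72² → acute
(455,112,441): 112²+441² = 207025 = 455² → right
(104,43,112): 43²+104² = 12665 > 12544 = 112² → acute
(9,41,40): 9²+40² = 1681 = 41² → right
2 of the 4 are acute.

2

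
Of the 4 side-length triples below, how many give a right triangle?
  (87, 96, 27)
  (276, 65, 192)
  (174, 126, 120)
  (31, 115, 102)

1

(87,96,27): 27²+87² = 8298 < 9216 = 96² → obtuse
(276,65,192): 65+192 ≤ 276, not a triangle
(174,126,120): 120²+126² = 30276 = 174² → right
(31,115,102): 31²+102² = 11365 < 13225 = 115² → obtuse
1 of the 4 is right.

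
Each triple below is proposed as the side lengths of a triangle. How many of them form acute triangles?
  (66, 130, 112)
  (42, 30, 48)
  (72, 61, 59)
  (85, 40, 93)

(66,130,112): 66²+112² = 16900 = 130² → right
(42,30,48): 30²+42² = 2664 > 2304 = 48² → acute
(72,61,59): 59²+61² = 7202 > 5184 = 72² → acute
(85,40,93): 40²+85² = 8825 > 8649 = 93² → acute
3 of the 4 are acute.

3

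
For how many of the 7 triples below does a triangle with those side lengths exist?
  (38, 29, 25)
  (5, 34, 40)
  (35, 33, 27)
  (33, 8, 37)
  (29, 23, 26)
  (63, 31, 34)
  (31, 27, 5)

6

(25,29,38): 25+29 > 38 → valid
(5,34,40): 5+34 ≤ 40 → not valid
(27,33,35): 27+33 > 35 → valid
(8,33,37): 8+33 > 37 → valid
(23,26,29): 23+26 > 29 → valid
(31,34,63): 31+34 > 63 → valid
(5,27,31): 5+27 > 31 → valid
6 of the 7 triples form a triangle.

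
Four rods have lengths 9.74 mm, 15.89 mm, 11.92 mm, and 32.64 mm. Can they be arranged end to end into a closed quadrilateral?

A quadrilateral exists iff every side is shorter than the sum of the others — equivalently, the longest side is less than the sum of the rest.
Longest side 32.64 < 37.55 (sum of the remaining 3), so yes.

Yes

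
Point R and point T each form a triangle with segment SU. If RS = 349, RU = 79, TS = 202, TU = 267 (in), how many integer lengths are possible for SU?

From triangle RSU: 270 < SU < 428.
From triangle TSU: 65 < SU < 469.
Intersection: 270 < SU < 428, so integers 271 through 427: 157 values.

157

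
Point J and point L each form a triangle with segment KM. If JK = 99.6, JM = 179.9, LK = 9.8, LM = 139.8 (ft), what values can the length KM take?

130.0 < KM < 149.6

From triangle JKM: |99.6 − 179.9| < KM < 99.6 + 179.9, i.e. 80.3 < KM < 279.5.
From triangle LKM: 130.0 < KM < 149.6.
Both must hold, so KM lies in the intersection.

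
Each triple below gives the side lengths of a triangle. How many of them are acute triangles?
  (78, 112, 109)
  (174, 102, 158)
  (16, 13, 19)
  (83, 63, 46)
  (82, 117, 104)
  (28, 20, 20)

(78,112,109): 78²+109² = 17965 > 12544 = 112² → acute
(174,102,158): 102²+158² = 35368 > 30276 = 174² → acute
(16,13,19): 13²+16² = 425 > 361 = 19² → acute
(83,63,46): 46²+63² = 6085 < 6889 = 83² → obtuse
(82,117,104): 82²+104² = 17540 > 13689 = 117² → acute
(28,20,20): 20²+20² = 800 > 784 = 28² → acute
5 of the 6 are acute.

5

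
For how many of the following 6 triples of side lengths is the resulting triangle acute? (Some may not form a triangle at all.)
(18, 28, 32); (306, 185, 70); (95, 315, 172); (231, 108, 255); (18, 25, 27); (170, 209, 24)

(18,28,32): 18²+28² = 1108 > 1024 = 32² → acute
(306,185,70): 70+185 ≤ 306, not a triangle
(95,315,172): 95+172 ≤ 315, not a triangle
(231,108,255): 108²+231² = 65025 = 255² → right
(18,25,27): 18²+25² = 949 > 729 = 27² → acute
(170,209,24): 24+170 ≤ 209, not a triangle
2 of the 6 are acute.

2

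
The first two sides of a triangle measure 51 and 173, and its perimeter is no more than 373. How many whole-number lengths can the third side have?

Triangle inequality: 122 < x < 224. Perimeter ≤ 373 gives x ≤ 373 − 51 − 173 = 149.
So 122 < x ≤ 149; integers 123 through 149: 27 values.

27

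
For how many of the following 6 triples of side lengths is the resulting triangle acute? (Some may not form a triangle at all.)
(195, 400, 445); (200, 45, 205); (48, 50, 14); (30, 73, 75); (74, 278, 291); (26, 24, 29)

2

(195,400,445): 195²+400² = 198025 = 445² → right
(200,45,205): 45²+200² = 42025 = 205² → right
(48,50,14): 14²+48² = 2500 = 50² → right
(30,73,75): 30²+73² = 6229 > 5625 = 75² → acute
(74,278,291): 74²+278² = 82760 < 84681 = 291² → obtuse
(26,24,29): 24²+26² = 1252 > 841 = 29² → acute
2 of the 6 are acute.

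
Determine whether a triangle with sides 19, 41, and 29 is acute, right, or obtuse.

obtuse

Compare the square of the longest side to the sum of squares of the other two: 19² + 29² = 1202 < 1681 = 41².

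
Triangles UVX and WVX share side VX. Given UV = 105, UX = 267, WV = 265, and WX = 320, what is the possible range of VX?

162 < VX < 372

From triangle UVX: |105 − 267| < VX < 105 + 267, i.e. 162 < VX < 372.
From triangle WVX: 55 < VX < 585.
Both must hold, so VX lies in the intersection.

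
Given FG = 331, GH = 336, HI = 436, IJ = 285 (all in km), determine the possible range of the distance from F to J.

0 ≤ FJ ≤ 1388 km

The maximum is all hops collinear in one direction: 331 + 336 + 436 + 285 = 1388.
The longest hop is 436; the others sum to 952. Since 436 ≤ 952, the path can fold back on itself completely, so the minimum distance is 0.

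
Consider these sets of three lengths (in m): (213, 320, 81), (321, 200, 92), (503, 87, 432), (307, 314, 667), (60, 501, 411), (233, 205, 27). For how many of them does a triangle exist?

1

(81,213,320): 81+213 ≤ 320 → not valid
(92,200,321): 92+200 ≤ 321 → not valid
(87,432,503): 87+432 > 503 → valid
(307,314,667): 307+314 ≤ 667 → not valid
(60,411,501): 60+411 ≤ 501 → not valid
(27,205,233): 27+205 ≤ 233 → not valid
1 of the 6 triples forms a triangle.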